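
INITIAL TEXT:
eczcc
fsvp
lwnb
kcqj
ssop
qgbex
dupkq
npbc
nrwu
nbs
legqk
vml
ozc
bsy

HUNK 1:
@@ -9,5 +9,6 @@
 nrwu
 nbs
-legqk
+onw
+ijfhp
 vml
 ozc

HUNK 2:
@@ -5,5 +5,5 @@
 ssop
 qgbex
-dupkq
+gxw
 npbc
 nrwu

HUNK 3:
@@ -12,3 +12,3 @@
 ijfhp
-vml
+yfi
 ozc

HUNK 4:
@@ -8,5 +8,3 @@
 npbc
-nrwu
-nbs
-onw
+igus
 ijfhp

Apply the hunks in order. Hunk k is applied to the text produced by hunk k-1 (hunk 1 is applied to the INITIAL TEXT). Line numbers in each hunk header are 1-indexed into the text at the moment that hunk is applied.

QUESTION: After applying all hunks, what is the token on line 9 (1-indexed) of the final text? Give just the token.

Answer: igus

Derivation:
Hunk 1: at line 9 remove [legqk] add [onw,ijfhp] -> 15 lines: eczcc fsvp lwnb kcqj ssop qgbex dupkq npbc nrwu nbs onw ijfhp vml ozc bsy
Hunk 2: at line 5 remove [dupkq] add [gxw] -> 15 lines: eczcc fsvp lwnb kcqj ssop qgbex gxw npbc nrwu nbs onw ijfhp vml ozc bsy
Hunk 3: at line 12 remove [vml] add [yfi] -> 15 lines: eczcc fsvp lwnb kcqj ssop qgbex gxw npbc nrwu nbs onw ijfhp yfi ozc bsy
Hunk 4: at line 8 remove [nrwu,nbs,onw] add [igus] -> 13 lines: eczcc fsvp lwnb kcqj ssop qgbex gxw npbc igus ijfhp yfi ozc bsy
Final line 9: igus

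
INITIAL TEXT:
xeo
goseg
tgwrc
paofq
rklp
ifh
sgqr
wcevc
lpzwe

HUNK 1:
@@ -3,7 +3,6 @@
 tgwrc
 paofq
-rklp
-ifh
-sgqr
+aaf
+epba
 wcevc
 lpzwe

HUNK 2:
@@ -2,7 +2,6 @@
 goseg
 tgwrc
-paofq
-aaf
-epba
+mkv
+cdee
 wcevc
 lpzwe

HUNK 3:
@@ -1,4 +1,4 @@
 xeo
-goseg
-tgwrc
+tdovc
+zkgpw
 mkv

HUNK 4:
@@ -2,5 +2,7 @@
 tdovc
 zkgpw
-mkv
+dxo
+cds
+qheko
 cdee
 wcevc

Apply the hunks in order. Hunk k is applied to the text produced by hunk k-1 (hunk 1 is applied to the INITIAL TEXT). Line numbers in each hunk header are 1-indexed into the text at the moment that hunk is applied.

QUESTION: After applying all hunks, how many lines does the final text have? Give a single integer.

Answer: 9

Derivation:
Hunk 1: at line 3 remove [rklp,ifh,sgqr] add [aaf,epba] -> 8 lines: xeo goseg tgwrc paofq aaf epba wcevc lpzwe
Hunk 2: at line 2 remove [paofq,aaf,epba] add [mkv,cdee] -> 7 lines: xeo goseg tgwrc mkv cdee wcevc lpzwe
Hunk 3: at line 1 remove [goseg,tgwrc] add [tdovc,zkgpw] -> 7 lines: xeo tdovc zkgpw mkv cdee wcevc lpzwe
Hunk 4: at line 2 remove [mkv] add [dxo,cds,qheko] -> 9 lines: xeo tdovc zkgpw dxo cds qheko cdee wcevc lpzwe
Final line count: 9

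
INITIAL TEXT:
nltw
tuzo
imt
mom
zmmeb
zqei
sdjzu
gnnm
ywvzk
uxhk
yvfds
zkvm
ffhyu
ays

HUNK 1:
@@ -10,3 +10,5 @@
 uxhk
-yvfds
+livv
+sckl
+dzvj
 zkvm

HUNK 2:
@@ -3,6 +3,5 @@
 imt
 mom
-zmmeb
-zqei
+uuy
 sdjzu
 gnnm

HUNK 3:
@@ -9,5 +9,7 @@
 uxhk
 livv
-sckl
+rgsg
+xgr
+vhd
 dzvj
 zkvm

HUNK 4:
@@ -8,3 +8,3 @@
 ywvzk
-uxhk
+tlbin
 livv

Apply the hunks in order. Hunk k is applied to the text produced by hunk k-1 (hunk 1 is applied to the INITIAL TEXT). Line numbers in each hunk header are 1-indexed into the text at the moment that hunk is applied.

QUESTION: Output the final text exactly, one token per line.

Hunk 1: at line 10 remove [yvfds] add [livv,sckl,dzvj] -> 16 lines: nltw tuzo imt mom zmmeb zqei sdjzu gnnm ywvzk uxhk livv sckl dzvj zkvm ffhyu ays
Hunk 2: at line 3 remove [zmmeb,zqei] add [uuy] -> 15 lines: nltw tuzo imt mom uuy sdjzu gnnm ywvzk uxhk livv sckl dzvj zkvm ffhyu ays
Hunk 3: at line 9 remove [sckl] add [rgsg,xgr,vhd] -> 17 lines: nltw tuzo imt mom uuy sdjzu gnnm ywvzk uxhk livv rgsg xgr vhd dzvj zkvm ffhyu ays
Hunk 4: at line 8 remove [uxhk] add [tlbin] -> 17 lines: nltw tuzo imt mom uuy sdjzu gnnm ywvzk tlbin livv rgsg xgr vhd dzvj zkvm ffhyu ays

Answer: nltw
tuzo
imt
mom
uuy
sdjzu
gnnm
ywvzk
tlbin
livv
rgsg
xgr
vhd
dzvj
zkvm
ffhyu
ays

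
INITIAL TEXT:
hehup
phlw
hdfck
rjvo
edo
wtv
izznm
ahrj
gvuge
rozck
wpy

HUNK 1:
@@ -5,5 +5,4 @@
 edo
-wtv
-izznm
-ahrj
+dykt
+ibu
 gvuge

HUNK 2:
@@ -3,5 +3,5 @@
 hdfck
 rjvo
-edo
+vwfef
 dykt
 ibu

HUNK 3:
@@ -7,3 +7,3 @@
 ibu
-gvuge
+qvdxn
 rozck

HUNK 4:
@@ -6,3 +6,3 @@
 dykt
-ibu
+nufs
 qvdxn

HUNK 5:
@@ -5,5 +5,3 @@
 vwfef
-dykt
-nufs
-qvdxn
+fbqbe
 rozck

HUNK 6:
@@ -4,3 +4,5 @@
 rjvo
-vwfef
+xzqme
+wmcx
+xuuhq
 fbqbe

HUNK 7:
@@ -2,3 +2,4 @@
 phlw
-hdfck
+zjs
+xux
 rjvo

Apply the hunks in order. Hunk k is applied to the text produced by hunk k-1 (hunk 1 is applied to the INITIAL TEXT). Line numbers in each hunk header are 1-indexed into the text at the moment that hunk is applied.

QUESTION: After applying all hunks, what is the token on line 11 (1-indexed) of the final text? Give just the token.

Answer: wpy

Derivation:
Hunk 1: at line 5 remove [wtv,izznm,ahrj] add [dykt,ibu] -> 10 lines: hehup phlw hdfck rjvo edo dykt ibu gvuge rozck wpy
Hunk 2: at line 3 remove [edo] add [vwfef] -> 10 lines: hehup phlw hdfck rjvo vwfef dykt ibu gvuge rozck wpy
Hunk 3: at line 7 remove [gvuge] add [qvdxn] -> 10 lines: hehup phlw hdfck rjvo vwfef dykt ibu qvdxn rozck wpy
Hunk 4: at line 6 remove [ibu] add [nufs] -> 10 lines: hehup phlw hdfck rjvo vwfef dykt nufs qvdxn rozck wpy
Hunk 5: at line 5 remove [dykt,nufs,qvdxn] add [fbqbe] -> 8 lines: hehup phlw hdfck rjvo vwfef fbqbe rozck wpy
Hunk 6: at line 4 remove [vwfef] add [xzqme,wmcx,xuuhq] -> 10 lines: hehup phlw hdfck rjvo xzqme wmcx xuuhq fbqbe rozck wpy
Hunk 7: at line 2 remove [hdfck] add [zjs,xux] -> 11 lines: hehup phlw zjs xux rjvo xzqme wmcx xuuhq fbqbe rozck wpy
Final line 11: wpy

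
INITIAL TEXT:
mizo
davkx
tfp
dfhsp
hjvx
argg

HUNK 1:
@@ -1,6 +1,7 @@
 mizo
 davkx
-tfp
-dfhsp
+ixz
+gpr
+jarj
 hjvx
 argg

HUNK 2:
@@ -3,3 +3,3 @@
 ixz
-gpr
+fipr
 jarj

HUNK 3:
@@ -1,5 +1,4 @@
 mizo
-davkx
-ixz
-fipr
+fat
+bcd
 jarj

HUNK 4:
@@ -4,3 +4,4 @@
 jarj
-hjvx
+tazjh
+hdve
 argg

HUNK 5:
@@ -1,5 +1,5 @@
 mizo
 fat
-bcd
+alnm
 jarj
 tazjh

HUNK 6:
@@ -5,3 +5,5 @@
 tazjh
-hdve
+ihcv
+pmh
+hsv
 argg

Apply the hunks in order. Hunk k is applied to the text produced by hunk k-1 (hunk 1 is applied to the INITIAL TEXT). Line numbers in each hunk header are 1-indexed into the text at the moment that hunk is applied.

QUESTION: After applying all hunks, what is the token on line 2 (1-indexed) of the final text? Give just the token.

Hunk 1: at line 1 remove [tfp,dfhsp] add [ixz,gpr,jarj] -> 7 lines: mizo davkx ixz gpr jarj hjvx argg
Hunk 2: at line 3 remove [gpr] add [fipr] -> 7 lines: mizo davkx ixz fipr jarj hjvx argg
Hunk 3: at line 1 remove [davkx,ixz,fipr] add [fat,bcd] -> 6 lines: mizo fat bcd jarj hjvx argg
Hunk 4: at line 4 remove [hjvx] add [tazjh,hdve] -> 7 lines: mizo fat bcd jarj tazjh hdve argg
Hunk 5: at line 1 remove [bcd] add [alnm] -> 7 lines: mizo fat alnm jarj tazjh hdve argg
Hunk 6: at line 5 remove [hdve] add [ihcv,pmh,hsv] -> 9 lines: mizo fat alnm jarj tazjh ihcv pmh hsv argg
Final line 2: fat

Answer: fat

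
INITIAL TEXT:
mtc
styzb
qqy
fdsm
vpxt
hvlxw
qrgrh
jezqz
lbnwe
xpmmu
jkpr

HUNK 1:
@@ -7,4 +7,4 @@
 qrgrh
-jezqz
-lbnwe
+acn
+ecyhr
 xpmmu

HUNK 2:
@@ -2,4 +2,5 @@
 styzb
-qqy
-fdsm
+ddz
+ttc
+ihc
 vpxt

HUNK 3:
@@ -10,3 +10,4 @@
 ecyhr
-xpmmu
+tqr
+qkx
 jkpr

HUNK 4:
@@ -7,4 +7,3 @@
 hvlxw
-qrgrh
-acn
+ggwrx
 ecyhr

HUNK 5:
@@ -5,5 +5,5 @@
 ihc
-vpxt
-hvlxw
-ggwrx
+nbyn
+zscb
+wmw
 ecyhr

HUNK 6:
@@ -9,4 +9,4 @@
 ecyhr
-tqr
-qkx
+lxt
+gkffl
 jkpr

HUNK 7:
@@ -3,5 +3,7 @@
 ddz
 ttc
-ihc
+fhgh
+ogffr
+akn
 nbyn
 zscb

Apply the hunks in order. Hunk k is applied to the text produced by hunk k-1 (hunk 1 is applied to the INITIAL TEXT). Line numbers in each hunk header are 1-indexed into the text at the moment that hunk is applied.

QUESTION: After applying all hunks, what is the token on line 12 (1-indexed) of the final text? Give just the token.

Hunk 1: at line 7 remove [jezqz,lbnwe] add [acn,ecyhr] -> 11 lines: mtc styzb qqy fdsm vpxt hvlxw qrgrh acn ecyhr xpmmu jkpr
Hunk 2: at line 2 remove [qqy,fdsm] add [ddz,ttc,ihc] -> 12 lines: mtc styzb ddz ttc ihc vpxt hvlxw qrgrh acn ecyhr xpmmu jkpr
Hunk 3: at line 10 remove [xpmmu] add [tqr,qkx] -> 13 lines: mtc styzb ddz ttc ihc vpxt hvlxw qrgrh acn ecyhr tqr qkx jkpr
Hunk 4: at line 7 remove [qrgrh,acn] add [ggwrx] -> 12 lines: mtc styzb ddz ttc ihc vpxt hvlxw ggwrx ecyhr tqr qkx jkpr
Hunk 5: at line 5 remove [vpxt,hvlxw,ggwrx] add [nbyn,zscb,wmw] -> 12 lines: mtc styzb ddz ttc ihc nbyn zscb wmw ecyhr tqr qkx jkpr
Hunk 6: at line 9 remove [tqr,qkx] add [lxt,gkffl] -> 12 lines: mtc styzb ddz ttc ihc nbyn zscb wmw ecyhr lxt gkffl jkpr
Hunk 7: at line 3 remove [ihc] add [fhgh,ogffr,akn] -> 14 lines: mtc styzb ddz ttc fhgh ogffr akn nbyn zscb wmw ecyhr lxt gkffl jkpr
Final line 12: lxt

Answer: lxt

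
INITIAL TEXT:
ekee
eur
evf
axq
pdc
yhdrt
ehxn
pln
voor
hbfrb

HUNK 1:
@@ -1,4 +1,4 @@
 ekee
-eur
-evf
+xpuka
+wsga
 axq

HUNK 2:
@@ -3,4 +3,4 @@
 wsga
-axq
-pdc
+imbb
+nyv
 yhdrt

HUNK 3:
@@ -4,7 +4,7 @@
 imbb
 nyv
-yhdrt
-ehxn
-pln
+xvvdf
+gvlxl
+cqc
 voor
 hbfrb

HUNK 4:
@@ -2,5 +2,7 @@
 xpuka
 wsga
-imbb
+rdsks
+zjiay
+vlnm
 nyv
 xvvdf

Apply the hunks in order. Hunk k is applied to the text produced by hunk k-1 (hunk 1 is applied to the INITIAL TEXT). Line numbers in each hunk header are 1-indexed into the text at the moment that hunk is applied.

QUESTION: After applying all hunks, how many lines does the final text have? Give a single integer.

Answer: 12

Derivation:
Hunk 1: at line 1 remove [eur,evf] add [xpuka,wsga] -> 10 lines: ekee xpuka wsga axq pdc yhdrt ehxn pln voor hbfrb
Hunk 2: at line 3 remove [axq,pdc] add [imbb,nyv] -> 10 lines: ekee xpuka wsga imbb nyv yhdrt ehxn pln voor hbfrb
Hunk 3: at line 4 remove [yhdrt,ehxn,pln] add [xvvdf,gvlxl,cqc] -> 10 lines: ekee xpuka wsga imbb nyv xvvdf gvlxl cqc voor hbfrb
Hunk 4: at line 2 remove [imbb] add [rdsks,zjiay,vlnm] -> 12 lines: ekee xpuka wsga rdsks zjiay vlnm nyv xvvdf gvlxl cqc voor hbfrb
Final line count: 12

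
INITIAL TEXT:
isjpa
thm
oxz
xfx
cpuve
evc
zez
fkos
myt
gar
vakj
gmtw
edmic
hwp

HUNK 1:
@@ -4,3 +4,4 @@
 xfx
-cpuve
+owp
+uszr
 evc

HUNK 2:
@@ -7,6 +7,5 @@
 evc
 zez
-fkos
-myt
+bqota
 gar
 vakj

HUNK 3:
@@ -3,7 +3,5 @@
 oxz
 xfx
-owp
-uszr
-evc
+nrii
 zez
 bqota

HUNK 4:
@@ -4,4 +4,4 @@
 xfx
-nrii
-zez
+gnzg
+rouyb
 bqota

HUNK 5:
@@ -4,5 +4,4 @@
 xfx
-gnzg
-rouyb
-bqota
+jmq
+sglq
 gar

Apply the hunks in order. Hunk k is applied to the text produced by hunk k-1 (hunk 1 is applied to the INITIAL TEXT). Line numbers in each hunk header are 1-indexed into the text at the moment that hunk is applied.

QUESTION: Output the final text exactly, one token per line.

Hunk 1: at line 4 remove [cpuve] add [owp,uszr] -> 15 lines: isjpa thm oxz xfx owp uszr evc zez fkos myt gar vakj gmtw edmic hwp
Hunk 2: at line 7 remove [fkos,myt] add [bqota] -> 14 lines: isjpa thm oxz xfx owp uszr evc zez bqota gar vakj gmtw edmic hwp
Hunk 3: at line 3 remove [owp,uszr,evc] add [nrii] -> 12 lines: isjpa thm oxz xfx nrii zez bqota gar vakj gmtw edmic hwp
Hunk 4: at line 4 remove [nrii,zez] add [gnzg,rouyb] -> 12 lines: isjpa thm oxz xfx gnzg rouyb bqota gar vakj gmtw edmic hwp
Hunk 5: at line 4 remove [gnzg,rouyb,bqota] add [jmq,sglq] -> 11 lines: isjpa thm oxz xfx jmq sglq gar vakj gmtw edmic hwp

Answer: isjpa
thm
oxz
xfx
jmq
sglq
gar
vakj
gmtw
edmic
hwp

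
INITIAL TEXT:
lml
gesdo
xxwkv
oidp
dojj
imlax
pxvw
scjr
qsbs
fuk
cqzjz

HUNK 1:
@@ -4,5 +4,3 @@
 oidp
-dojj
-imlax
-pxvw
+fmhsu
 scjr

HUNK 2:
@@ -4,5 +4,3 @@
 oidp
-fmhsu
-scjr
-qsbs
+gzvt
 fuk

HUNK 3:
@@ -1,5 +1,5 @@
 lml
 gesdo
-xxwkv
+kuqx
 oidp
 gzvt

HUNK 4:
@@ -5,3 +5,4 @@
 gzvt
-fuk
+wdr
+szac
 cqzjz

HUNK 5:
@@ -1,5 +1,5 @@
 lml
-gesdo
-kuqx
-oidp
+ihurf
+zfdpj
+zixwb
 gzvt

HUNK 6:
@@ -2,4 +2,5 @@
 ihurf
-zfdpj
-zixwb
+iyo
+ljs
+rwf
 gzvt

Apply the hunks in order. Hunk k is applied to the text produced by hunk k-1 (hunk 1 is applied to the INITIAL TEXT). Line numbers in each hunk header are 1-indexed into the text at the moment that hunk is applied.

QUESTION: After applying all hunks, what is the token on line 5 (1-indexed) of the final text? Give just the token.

Hunk 1: at line 4 remove [dojj,imlax,pxvw] add [fmhsu] -> 9 lines: lml gesdo xxwkv oidp fmhsu scjr qsbs fuk cqzjz
Hunk 2: at line 4 remove [fmhsu,scjr,qsbs] add [gzvt] -> 7 lines: lml gesdo xxwkv oidp gzvt fuk cqzjz
Hunk 3: at line 1 remove [xxwkv] add [kuqx] -> 7 lines: lml gesdo kuqx oidp gzvt fuk cqzjz
Hunk 4: at line 5 remove [fuk] add [wdr,szac] -> 8 lines: lml gesdo kuqx oidp gzvt wdr szac cqzjz
Hunk 5: at line 1 remove [gesdo,kuqx,oidp] add [ihurf,zfdpj,zixwb] -> 8 lines: lml ihurf zfdpj zixwb gzvt wdr szac cqzjz
Hunk 6: at line 2 remove [zfdpj,zixwb] add [iyo,ljs,rwf] -> 9 lines: lml ihurf iyo ljs rwf gzvt wdr szac cqzjz
Final line 5: rwf

Answer: rwf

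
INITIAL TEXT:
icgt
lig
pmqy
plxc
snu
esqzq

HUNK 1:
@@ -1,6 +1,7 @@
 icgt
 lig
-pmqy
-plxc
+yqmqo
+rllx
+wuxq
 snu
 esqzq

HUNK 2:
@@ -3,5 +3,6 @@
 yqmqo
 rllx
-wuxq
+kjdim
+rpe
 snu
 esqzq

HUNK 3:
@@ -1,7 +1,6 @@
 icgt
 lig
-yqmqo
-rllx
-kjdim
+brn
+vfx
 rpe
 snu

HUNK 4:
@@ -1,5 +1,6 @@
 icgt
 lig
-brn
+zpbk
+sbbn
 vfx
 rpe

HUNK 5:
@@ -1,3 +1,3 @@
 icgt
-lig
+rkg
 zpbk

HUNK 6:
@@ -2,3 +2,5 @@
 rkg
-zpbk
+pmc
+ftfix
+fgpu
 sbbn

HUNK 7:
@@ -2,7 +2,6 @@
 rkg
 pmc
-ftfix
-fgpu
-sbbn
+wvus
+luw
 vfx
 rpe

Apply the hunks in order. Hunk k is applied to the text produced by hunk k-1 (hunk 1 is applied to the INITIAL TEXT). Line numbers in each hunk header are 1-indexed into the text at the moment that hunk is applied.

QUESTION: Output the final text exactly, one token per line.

Answer: icgt
rkg
pmc
wvus
luw
vfx
rpe
snu
esqzq

Derivation:
Hunk 1: at line 1 remove [pmqy,plxc] add [yqmqo,rllx,wuxq] -> 7 lines: icgt lig yqmqo rllx wuxq snu esqzq
Hunk 2: at line 3 remove [wuxq] add [kjdim,rpe] -> 8 lines: icgt lig yqmqo rllx kjdim rpe snu esqzq
Hunk 3: at line 1 remove [yqmqo,rllx,kjdim] add [brn,vfx] -> 7 lines: icgt lig brn vfx rpe snu esqzq
Hunk 4: at line 1 remove [brn] add [zpbk,sbbn] -> 8 lines: icgt lig zpbk sbbn vfx rpe snu esqzq
Hunk 5: at line 1 remove [lig] add [rkg] -> 8 lines: icgt rkg zpbk sbbn vfx rpe snu esqzq
Hunk 6: at line 2 remove [zpbk] add [pmc,ftfix,fgpu] -> 10 lines: icgt rkg pmc ftfix fgpu sbbn vfx rpe snu esqzq
Hunk 7: at line 2 remove [ftfix,fgpu,sbbn] add [wvus,luw] -> 9 lines: icgt rkg pmc wvus luw vfx rpe snu esqzq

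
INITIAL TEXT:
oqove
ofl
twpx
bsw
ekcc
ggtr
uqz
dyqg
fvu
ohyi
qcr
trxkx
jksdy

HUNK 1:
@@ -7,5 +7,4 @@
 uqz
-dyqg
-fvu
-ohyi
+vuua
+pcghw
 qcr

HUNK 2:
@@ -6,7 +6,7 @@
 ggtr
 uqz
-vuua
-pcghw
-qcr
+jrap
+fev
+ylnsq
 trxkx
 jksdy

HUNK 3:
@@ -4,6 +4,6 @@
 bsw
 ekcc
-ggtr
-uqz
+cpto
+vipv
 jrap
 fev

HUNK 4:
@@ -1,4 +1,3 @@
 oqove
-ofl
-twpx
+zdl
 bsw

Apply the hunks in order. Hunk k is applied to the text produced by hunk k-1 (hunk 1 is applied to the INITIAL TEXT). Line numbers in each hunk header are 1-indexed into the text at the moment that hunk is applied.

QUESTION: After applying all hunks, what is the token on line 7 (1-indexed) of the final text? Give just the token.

Answer: jrap

Derivation:
Hunk 1: at line 7 remove [dyqg,fvu,ohyi] add [vuua,pcghw] -> 12 lines: oqove ofl twpx bsw ekcc ggtr uqz vuua pcghw qcr trxkx jksdy
Hunk 2: at line 6 remove [vuua,pcghw,qcr] add [jrap,fev,ylnsq] -> 12 lines: oqove ofl twpx bsw ekcc ggtr uqz jrap fev ylnsq trxkx jksdy
Hunk 3: at line 4 remove [ggtr,uqz] add [cpto,vipv] -> 12 lines: oqove ofl twpx bsw ekcc cpto vipv jrap fev ylnsq trxkx jksdy
Hunk 4: at line 1 remove [ofl,twpx] add [zdl] -> 11 lines: oqove zdl bsw ekcc cpto vipv jrap fev ylnsq trxkx jksdy
Final line 7: jrap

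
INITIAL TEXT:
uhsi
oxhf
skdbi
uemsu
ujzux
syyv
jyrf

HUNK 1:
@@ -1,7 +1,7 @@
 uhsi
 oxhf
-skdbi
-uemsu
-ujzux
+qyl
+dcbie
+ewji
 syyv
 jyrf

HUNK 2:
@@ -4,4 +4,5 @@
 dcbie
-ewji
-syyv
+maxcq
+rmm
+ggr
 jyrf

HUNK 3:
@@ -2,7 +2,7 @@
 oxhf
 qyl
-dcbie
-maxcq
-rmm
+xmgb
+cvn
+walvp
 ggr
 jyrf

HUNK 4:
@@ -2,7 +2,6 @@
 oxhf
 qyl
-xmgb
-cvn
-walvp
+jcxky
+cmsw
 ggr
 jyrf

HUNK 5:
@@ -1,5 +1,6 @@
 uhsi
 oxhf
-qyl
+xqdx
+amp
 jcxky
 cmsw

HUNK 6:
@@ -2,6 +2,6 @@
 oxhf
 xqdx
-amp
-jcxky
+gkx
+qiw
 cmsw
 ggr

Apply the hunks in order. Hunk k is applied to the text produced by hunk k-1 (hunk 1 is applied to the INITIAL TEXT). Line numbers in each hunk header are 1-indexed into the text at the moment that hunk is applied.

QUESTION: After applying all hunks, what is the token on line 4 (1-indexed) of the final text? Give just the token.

Answer: gkx

Derivation:
Hunk 1: at line 1 remove [skdbi,uemsu,ujzux] add [qyl,dcbie,ewji] -> 7 lines: uhsi oxhf qyl dcbie ewji syyv jyrf
Hunk 2: at line 4 remove [ewji,syyv] add [maxcq,rmm,ggr] -> 8 lines: uhsi oxhf qyl dcbie maxcq rmm ggr jyrf
Hunk 3: at line 2 remove [dcbie,maxcq,rmm] add [xmgb,cvn,walvp] -> 8 lines: uhsi oxhf qyl xmgb cvn walvp ggr jyrf
Hunk 4: at line 2 remove [xmgb,cvn,walvp] add [jcxky,cmsw] -> 7 lines: uhsi oxhf qyl jcxky cmsw ggr jyrf
Hunk 5: at line 1 remove [qyl] add [xqdx,amp] -> 8 lines: uhsi oxhf xqdx amp jcxky cmsw ggr jyrf
Hunk 6: at line 2 remove [amp,jcxky] add [gkx,qiw] -> 8 lines: uhsi oxhf xqdx gkx qiw cmsw ggr jyrf
Final line 4: gkx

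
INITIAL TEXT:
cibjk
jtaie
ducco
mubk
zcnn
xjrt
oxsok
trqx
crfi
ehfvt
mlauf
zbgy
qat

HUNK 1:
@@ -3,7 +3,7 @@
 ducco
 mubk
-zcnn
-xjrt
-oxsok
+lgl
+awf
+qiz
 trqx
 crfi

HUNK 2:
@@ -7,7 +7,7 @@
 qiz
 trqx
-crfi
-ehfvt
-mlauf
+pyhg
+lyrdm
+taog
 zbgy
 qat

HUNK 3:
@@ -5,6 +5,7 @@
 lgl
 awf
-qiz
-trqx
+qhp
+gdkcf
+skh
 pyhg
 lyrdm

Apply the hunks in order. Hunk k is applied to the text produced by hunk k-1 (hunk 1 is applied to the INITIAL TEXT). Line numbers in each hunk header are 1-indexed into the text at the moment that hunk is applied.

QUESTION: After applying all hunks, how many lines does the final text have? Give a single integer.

Answer: 14

Derivation:
Hunk 1: at line 3 remove [zcnn,xjrt,oxsok] add [lgl,awf,qiz] -> 13 lines: cibjk jtaie ducco mubk lgl awf qiz trqx crfi ehfvt mlauf zbgy qat
Hunk 2: at line 7 remove [crfi,ehfvt,mlauf] add [pyhg,lyrdm,taog] -> 13 lines: cibjk jtaie ducco mubk lgl awf qiz trqx pyhg lyrdm taog zbgy qat
Hunk 3: at line 5 remove [qiz,trqx] add [qhp,gdkcf,skh] -> 14 lines: cibjk jtaie ducco mubk lgl awf qhp gdkcf skh pyhg lyrdm taog zbgy qat
Final line count: 14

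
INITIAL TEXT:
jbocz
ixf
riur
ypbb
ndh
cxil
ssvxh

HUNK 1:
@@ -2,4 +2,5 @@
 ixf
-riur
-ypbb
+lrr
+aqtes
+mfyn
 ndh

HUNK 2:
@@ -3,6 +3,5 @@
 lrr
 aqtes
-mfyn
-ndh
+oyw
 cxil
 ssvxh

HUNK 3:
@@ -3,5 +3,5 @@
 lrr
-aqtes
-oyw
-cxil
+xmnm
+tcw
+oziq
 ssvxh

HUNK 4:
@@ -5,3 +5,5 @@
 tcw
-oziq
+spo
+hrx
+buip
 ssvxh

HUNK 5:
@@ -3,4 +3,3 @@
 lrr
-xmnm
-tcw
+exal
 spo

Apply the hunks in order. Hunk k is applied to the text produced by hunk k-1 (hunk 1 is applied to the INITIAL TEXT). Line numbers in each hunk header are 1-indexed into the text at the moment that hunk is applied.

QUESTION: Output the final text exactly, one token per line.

Hunk 1: at line 2 remove [riur,ypbb] add [lrr,aqtes,mfyn] -> 8 lines: jbocz ixf lrr aqtes mfyn ndh cxil ssvxh
Hunk 2: at line 3 remove [mfyn,ndh] add [oyw] -> 7 lines: jbocz ixf lrr aqtes oyw cxil ssvxh
Hunk 3: at line 3 remove [aqtes,oyw,cxil] add [xmnm,tcw,oziq] -> 7 lines: jbocz ixf lrr xmnm tcw oziq ssvxh
Hunk 4: at line 5 remove [oziq] add [spo,hrx,buip] -> 9 lines: jbocz ixf lrr xmnm tcw spo hrx buip ssvxh
Hunk 5: at line 3 remove [xmnm,tcw] add [exal] -> 8 lines: jbocz ixf lrr exal spo hrx buip ssvxh

Answer: jbocz
ixf
lrr
exal
spo
hrx
buip
ssvxh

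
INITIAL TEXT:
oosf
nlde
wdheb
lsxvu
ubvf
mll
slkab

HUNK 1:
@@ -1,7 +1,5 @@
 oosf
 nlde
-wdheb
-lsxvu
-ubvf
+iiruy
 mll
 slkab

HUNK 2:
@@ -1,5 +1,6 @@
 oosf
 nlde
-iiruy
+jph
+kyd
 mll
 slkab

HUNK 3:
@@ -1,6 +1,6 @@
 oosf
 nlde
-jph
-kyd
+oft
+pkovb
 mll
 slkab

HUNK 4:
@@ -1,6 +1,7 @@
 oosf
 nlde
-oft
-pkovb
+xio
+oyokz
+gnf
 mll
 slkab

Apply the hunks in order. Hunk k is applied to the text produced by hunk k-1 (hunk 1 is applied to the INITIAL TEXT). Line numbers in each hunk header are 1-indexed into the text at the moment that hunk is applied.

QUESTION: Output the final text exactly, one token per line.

Hunk 1: at line 1 remove [wdheb,lsxvu,ubvf] add [iiruy] -> 5 lines: oosf nlde iiruy mll slkab
Hunk 2: at line 1 remove [iiruy] add [jph,kyd] -> 6 lines: oosf nlde jph kyd mll slkab
Hunk 3: at line 1 remove [jph,kyd] add [oft,pkovb] -> 6 lines: oosf nlde oft pkovb mll slkab
Hunk 4: at line 1 remove [oft,pkovb] add [xio,oyokz,gnf] -> 7 lines: oosf nlde xio oyokz gnf mll slkab

Answer: oosf
nlde
xio
oyokz
gnf
mll
slkab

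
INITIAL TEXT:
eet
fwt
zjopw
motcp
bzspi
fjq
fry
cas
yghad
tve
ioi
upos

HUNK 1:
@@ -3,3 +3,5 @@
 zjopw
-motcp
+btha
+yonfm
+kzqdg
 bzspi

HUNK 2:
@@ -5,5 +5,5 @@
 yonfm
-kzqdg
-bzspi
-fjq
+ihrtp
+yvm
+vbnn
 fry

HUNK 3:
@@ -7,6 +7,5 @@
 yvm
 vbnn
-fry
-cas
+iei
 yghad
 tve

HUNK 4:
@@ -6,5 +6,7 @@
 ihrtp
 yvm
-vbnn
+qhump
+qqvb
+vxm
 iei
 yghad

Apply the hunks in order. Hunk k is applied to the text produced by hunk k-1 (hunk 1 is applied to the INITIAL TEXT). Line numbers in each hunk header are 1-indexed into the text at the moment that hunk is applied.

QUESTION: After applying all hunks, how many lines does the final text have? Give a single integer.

Answer: 15

Derivation:
Hunk 1: at line 3 remove [motcp] add [btha,yonfm,kzqdg] -> 14 lines: eet fwt zjopw btha yonfm kzqdg bzspi fjq fry cas yghad tve ioi upos
Hunk 2: at line 5 remove [kzqdg,bzspi,fjq] add [ihrtp,yvm,vbnn] -> 14 lines: eet fwt zjopw btha yonfm ihrtp yvm vbnn fry cas yghad tve ioi upos
Hunk 3: at line 7 remove [fry,cas] add [iei] -> 13 lines: eet fwt zjopw btha yonfm ihrtp yvm vbnn iei yghad tve ioi upos
Hunk 4: at line 6 remove [vbnn] add [qhump,qqvb,vxm] -> 15 lines: eet fwt zjopw btha yonfm ihrtp yvm qhump qqvb vxm iei yghad tve ioi upos
Final line count: 15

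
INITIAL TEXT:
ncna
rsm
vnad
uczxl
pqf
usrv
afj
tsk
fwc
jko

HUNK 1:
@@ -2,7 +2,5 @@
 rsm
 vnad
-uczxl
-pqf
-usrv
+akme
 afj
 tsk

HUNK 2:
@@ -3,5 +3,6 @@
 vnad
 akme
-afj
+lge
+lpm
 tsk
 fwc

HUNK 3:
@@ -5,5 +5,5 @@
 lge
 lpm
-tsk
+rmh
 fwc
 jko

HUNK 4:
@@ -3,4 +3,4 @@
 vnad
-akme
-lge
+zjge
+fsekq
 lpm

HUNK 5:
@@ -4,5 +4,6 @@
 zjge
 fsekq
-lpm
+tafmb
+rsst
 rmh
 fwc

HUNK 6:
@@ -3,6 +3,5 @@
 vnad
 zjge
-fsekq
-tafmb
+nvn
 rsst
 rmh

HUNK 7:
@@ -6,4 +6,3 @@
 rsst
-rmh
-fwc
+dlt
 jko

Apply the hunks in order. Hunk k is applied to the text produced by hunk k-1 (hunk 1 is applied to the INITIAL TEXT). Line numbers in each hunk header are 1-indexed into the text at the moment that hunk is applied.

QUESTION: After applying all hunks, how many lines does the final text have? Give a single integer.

Hunk 1: at line 2 remove [uczxl,pqf,usrv] add [akme] -> 8 lines: ncna rsm vnad akme afj tsk fwc jko
Hunk 2: at line 3 remove [afj] add [lge,lpm] -> 9 lines: ncna rsm vnad akme lge lpm tsk fwc jko
Hunk 3: at line 5 remove [tsk] add [rmh] -> 9 lines: ncna rsm vnad akme lge lpm rmh fwc jko
Hunk 4: at line 3 remove [akme,lge] add [zjge,fsekq] -> 9 lines: ncna rsm vnad zjge fsekq lpm rmh fwc jko
Hunk 5: at line 4 remove [lpm] add [tafmb,rsst] -> 10 lines: ncna rsm vnad zjge fsekq tafmb rsst rmh fwc jko
Hunk 6: at line 3 remove [fsekq,tafmb] add [nvn] -> 9 lines: ncna rsm vnad zjge nvn rsst rmh fwc jko
Hunk 7: at line 6 remove [rmh,fwc] add [dlt] -> 8 lines: ncna rsm vnad zjge nvn rsst dlt jko
Final line count: 8

Answer: 8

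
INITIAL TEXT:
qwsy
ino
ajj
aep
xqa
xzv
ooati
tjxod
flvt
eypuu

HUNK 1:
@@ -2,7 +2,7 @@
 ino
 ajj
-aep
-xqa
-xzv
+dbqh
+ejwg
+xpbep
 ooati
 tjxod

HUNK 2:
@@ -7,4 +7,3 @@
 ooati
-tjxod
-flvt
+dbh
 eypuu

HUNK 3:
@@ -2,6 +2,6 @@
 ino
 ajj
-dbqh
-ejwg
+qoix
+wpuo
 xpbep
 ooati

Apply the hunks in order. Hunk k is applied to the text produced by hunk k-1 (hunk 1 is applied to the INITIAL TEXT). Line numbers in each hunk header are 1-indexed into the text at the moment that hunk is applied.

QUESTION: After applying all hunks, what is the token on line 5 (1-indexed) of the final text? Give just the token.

Answer: wpuo

Derivation:
Hunk 1: at line 2 remove [aep,xqa,xzv] add [dbqh,ejwg,xpbep] -> 10 lines: qwsy ino ajj dbqh ejwg xpbep ooati tjxod flvt eypuu
Hunk 2: at line 7 remove [tjxod,flvt] add [dbh] -> 9 lines: qwsy ino ajj dbqh ejwg xpbep ooati dbh eypuu
Hunk 3: at line 2 remove [dbqh,ejwg] add [qoix,wpuo] -> 9 lines: qwsy ino ajj qoix wpuo xpbep ooati dbh eypuu
Final line 5: wpuo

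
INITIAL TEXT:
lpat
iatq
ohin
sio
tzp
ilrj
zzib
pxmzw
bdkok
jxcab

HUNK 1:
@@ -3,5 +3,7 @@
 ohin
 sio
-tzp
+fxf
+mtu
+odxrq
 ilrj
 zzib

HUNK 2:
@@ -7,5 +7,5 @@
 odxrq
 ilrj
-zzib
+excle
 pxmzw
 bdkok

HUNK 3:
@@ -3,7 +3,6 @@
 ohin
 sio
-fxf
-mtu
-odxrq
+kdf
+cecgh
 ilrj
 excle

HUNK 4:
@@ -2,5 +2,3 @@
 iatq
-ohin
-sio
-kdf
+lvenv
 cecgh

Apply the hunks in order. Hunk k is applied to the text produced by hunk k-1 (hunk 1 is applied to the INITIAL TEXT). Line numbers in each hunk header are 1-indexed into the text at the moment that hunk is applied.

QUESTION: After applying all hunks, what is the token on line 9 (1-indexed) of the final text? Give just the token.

Answer: jxcab

Derivation:
Hunk 1: at line 3 remove [tzp] add [fxf,mtu,odxrq] -> 12 lines: lpat iatq ohin sio fxf mtu odxrq ilrj zzib pxmzw bdkok jxcab
Hunk 2: at line 7 remove [zzib] add [excle] -> 12 lines: lpat iatq ohin sio fxf mtu odxrq ilrj excle pxmzw bdkok jxcab
Hunk 3: at line 3 remove [fxf,mtu,odxrq] add [kdf,cecgh] -> 11 lines: lpat iatq ohin sio kdf cecgh ilrj excle pxmzw bdkok jxcab
Hunk 4: at line 2 remove [ohin,sio,kdf] add [lvenv] -> 9 lines: lpat iatq lvenv cecgh ilrj excle pxmzw bdkok jxcab
Final line 9: jxcab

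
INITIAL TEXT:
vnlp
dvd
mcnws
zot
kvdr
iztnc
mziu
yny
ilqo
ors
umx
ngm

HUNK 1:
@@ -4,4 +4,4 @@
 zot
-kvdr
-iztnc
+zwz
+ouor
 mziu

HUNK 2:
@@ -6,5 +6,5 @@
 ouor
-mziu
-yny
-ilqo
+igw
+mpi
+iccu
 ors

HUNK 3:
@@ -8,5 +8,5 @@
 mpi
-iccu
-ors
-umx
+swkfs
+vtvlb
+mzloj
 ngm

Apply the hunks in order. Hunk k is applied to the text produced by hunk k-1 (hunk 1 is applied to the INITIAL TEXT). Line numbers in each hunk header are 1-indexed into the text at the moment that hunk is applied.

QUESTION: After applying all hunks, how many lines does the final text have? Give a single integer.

Hunk 1: at line 4 remove [kvdr,iztnc] add [zwz,ouor] -> 12 lines: vnlp dvd mcnws zot zwz ouor mziu yny ilqo ors umx ngm
Hunk 2: at line 6 remove [mziu,yny,ilqo] add [igw,mpi,iccu] -> 12 lines: vnlp dvd mcnws zot zwz ouor igw mpi iccu ors umx ngm
Hunk 3: at line 8 remove [iccu,ors,umx] add [swkfs,vtvlb,mzloj] -> 12 lines: vnlp dvd mcnws zot zwz ouor igw mpi swkfs vtvlb mzloj ngm
Final line count: 12

Answer: 12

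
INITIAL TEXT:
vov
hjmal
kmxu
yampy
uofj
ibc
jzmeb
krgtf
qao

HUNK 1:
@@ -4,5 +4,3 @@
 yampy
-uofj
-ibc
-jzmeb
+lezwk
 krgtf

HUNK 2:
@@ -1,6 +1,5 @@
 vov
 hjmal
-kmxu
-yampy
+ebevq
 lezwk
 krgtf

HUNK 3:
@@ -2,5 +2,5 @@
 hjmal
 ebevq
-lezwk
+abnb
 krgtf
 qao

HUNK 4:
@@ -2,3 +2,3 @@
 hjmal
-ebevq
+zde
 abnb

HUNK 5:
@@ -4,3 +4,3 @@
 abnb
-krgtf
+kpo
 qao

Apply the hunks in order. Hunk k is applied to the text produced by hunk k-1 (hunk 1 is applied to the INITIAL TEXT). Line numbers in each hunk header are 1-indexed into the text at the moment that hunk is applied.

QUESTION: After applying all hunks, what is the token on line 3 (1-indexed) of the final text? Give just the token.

Answer: zde

Derivation:
Hunk 1: at line 4 remove [uofj,ibc,jzmeb] add [lezwk] -> 7 lines: vov hjmal kmxu yampy lezwk krgtf qao
Hunk 2: at line 1 remove [kmxu,yampy] add [ebevq] -> 6 lines: vov hjmal ebevq lezwk krgtf qao
Hunk 3: at line 2 remove [lezwk] add [abnb] -> 6 lines: vov hjmal ebevq abnb krgtf qao
Hunk 4: at line 2 remove [ebevq] add [zde] -> 6 lines: vov hjmal zde abnb krgtf qao
Hunk 5: at line 4 remove [krgtf] add [kpo] -> 6 lines: vov hjmal zde abnb kpo qao
Final line 3: zde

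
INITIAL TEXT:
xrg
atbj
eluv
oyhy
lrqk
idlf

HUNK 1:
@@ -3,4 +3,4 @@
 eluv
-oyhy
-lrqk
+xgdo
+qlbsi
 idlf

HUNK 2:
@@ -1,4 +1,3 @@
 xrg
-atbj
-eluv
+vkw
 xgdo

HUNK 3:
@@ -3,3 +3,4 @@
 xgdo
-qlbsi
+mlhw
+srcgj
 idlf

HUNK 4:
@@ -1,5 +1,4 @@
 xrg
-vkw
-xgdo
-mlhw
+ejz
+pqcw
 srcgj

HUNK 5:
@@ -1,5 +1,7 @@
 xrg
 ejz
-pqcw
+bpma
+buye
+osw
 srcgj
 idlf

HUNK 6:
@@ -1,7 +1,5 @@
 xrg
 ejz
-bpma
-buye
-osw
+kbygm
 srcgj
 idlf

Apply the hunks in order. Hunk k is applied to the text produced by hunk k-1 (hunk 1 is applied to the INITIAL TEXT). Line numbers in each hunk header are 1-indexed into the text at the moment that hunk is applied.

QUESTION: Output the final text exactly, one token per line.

Answer: xrg
ejz
kbygm
srcgj
idlf

Derivation:
Hunk 1: at line 3 remove [oyhy,lrqk] add [xgdo,qlbsi] -> 6 lines: xrg atbj eluv xgdo qlbsi idlf
Hunk 2: at line 1 remove [atbj,eluv] add [vkw] -> 5 lines: xrg vkw xgdo qlbsi idlf
Hunk 3: at line 3 remove [qlbsi] add [mlhw,srcgj] -> 6 lines: xrg vkw xgdo mlhw srcgj idlf
Hunk 4: at line 1 remove [vkw,xgdo,mlhw] add [ejz,pqcw] -> 5 lines: xrg ejz pqcw srcgj idlf
Hunk 5: at line 1 remove [pqcw] add [bpma,buye,osw] -> 7 lines: xrg ejz bpma buye osw srcgj idlf
Hunk 6: at line 1 remove [bpma,buye,osw] add [kbygm] -> 5 lines: xrg ejz kbygm srcgj idlf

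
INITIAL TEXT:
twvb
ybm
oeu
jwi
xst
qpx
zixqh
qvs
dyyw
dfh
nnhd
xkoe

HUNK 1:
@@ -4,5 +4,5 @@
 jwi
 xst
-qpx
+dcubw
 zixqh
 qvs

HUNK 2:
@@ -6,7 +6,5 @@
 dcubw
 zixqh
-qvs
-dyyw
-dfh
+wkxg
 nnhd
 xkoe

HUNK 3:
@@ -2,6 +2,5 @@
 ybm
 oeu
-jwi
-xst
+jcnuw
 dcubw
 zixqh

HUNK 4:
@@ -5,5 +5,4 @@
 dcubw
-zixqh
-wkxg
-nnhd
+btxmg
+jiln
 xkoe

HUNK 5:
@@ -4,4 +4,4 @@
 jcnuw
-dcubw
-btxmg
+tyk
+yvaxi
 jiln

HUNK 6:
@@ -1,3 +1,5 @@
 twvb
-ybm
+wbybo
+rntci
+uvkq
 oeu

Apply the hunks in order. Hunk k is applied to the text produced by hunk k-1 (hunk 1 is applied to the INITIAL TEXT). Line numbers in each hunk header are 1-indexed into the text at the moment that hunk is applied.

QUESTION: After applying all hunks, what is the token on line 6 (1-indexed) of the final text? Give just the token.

Answer: jcnuw

Derivation:
Hunk 1: at line 4 remove [qpx] add [dcubw] -> 12 lines: twvb ybm oeu jwi xst dcubw zixqh qvs dyyw dfh nnhd xkoe
Hunk 2: at line 6 remove [qvs,dyyw,dfh] add [wkxg] -> 10 lines: twvb ybm oeu jwi xst dcubw zixqh wkxg nnhd xkoe
Hunk 3: at line 2 remove [jwi,xst] add [jcnuw] -> 9 lines: twvb ybm oeu jcnuw dcubw zixqh wkxg nnhd xkoe
Hunk 4: at line 5 remove [zixqh,wkxg,nnhd] add [btxmg,jiln] -> 8 lines: twvb ybm oeu jcnuw dcubw btxmg jiln xkoe
Hunk 5: at line 4 remove [dcubw,btxmg] add [tyk,yvaxi] -> 8 lines: twvb ybm oeu jcnuw tyk yvaxi jiln xkoe
Hunk 6: at line 1 remove [ybm] add [wbybo,rntci,uvkq] -> 10 lines: twvb wbybo rntci uvkq oeu jcnuw tyk yvaxi jiln xkoe
Final line 6: jcnuw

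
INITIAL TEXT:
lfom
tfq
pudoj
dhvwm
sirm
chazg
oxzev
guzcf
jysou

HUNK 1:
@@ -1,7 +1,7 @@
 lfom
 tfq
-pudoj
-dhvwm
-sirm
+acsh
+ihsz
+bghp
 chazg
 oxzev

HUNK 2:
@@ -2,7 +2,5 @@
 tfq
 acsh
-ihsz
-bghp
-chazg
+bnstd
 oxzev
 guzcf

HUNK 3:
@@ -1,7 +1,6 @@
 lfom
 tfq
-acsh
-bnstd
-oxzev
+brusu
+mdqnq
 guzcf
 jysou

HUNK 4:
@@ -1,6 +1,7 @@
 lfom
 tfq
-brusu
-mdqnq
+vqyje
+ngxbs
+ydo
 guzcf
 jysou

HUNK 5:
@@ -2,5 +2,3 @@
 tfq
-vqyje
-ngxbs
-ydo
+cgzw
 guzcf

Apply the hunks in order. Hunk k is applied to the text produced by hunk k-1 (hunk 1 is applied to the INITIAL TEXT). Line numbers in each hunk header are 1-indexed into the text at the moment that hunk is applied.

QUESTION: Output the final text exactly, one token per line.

Hunk 1: at line 1 remove [pudoj,dhvwm,sirm] add [acsh,ihsz,bghp] -> 9 lines: lfom tfq acsh ihsz bghp chazg oxzev guzcf jysou
Hunk 2: at line 2 remove [ihsz,bghp,chazg] add [bnstd] -> 7 lines: lfom tfq acsh bnstd oxzev guzcf jysou
Hunk 3: at line 1 remove [acsh,bnstd,oxzev] add [brusu,mdqnq] -> 6 lines: lfom tfq brusu mdqnq guzcf jysou
Hunk 4: at line 1 remove [brusu,mdqnq] add [vqyje,ngxbs,ydo] -> 7 lines: lfom tfq vqyje ngxbs ydo guzcf jysou
Hunk 5: at line 2 remove [vqyje,ngxbs,ydo] add [cgzw] -> 5 lines: lfom tfq cgzw guzcf jysou

Answer: lfom
tfq
cgzw
guzcf
jysou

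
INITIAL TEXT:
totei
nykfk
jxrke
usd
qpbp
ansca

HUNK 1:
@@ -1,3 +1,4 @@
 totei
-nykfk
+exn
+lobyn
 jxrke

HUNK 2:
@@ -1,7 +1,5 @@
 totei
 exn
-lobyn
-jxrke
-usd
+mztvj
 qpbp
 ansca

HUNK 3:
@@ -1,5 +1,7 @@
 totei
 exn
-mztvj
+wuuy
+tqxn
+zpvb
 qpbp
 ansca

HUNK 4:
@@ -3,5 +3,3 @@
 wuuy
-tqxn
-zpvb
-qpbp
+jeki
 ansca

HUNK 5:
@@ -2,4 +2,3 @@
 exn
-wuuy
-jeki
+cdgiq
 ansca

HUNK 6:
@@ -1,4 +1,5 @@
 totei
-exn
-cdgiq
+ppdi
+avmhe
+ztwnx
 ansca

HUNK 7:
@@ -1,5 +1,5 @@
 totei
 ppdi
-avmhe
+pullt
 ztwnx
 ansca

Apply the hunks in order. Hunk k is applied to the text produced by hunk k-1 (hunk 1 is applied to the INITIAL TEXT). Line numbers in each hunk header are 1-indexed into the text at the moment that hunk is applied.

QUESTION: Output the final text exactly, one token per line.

Hunk 1: at line 1 remove [nykfk] add [exn,lobyn] -> 7 lines: totei exn lobyn jxrke usd qpbp ansca
Hunk 2: at line 1 remove [lobyn,jxrke,usd] add [mztvj] -> 5 lines: totei exn mztvj qpbp ansca
Hunk 3: at line 1 remove [mztvj] add [wuuy,tqxn,zpvb] -> 7 lines: totei exn wuuy tqxn zpvb qpbp ansca
Hunk 4: at line 3 remove [tqxn,zpvb,qpbp] add [jeki] -> 5 lines: totei exn wuuy jeki ansca
Hunk 5: at line 2 remove [wuuy,jeki] add [cdgiq] -> 4 lines: totei exn cdgiq ansca
Hunk 6: at line 1 remove [exn,cdgiq] add [ppdi,avmhe,ztwnx] -> 5 lines: totei ppdi avmhe ztwnx ansca
Hunk 7: at line 1 remove [avmhe] add [pullt] -> 5 lines: totei ppdi pullt ztwnx ansca

Answer: totei
ppdi
pullt
ztwnx
ansca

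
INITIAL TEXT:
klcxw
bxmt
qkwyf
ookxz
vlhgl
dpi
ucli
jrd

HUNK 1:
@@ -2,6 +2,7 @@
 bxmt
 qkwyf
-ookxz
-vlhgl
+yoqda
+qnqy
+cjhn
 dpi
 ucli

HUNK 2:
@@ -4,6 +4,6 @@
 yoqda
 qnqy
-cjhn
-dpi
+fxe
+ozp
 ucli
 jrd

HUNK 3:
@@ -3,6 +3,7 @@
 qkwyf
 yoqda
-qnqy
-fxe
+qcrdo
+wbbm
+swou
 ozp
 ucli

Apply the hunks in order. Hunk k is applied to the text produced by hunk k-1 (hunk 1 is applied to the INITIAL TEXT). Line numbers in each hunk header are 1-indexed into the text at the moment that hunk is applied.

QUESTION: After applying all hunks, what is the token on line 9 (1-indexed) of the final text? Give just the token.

Hunk 1: at line 2 remove [ookxz,vlhgl] add [yoqda,qnqy,cjhn] -> 9 lines: klcxw bxmt qkwyf yoqda qnqy cjhn dpi ucli jrd
Hunk 2: at line 4 remove [cjhn,dpi] add [fxe,ozp] -> 9 lines: klcxw bxmt qkwyf yoqda qnqy fxe ozp ucli jrd
Hunk 3: at line 3 remove [qnqy,fxe] add [qcrdo,wbbm,swou] -> 10 lines: klcxw bxmt qkwyf yoqda qcrdo wbbm swou ozp ucli jrd
Final line 9: ucli

Answer: ucli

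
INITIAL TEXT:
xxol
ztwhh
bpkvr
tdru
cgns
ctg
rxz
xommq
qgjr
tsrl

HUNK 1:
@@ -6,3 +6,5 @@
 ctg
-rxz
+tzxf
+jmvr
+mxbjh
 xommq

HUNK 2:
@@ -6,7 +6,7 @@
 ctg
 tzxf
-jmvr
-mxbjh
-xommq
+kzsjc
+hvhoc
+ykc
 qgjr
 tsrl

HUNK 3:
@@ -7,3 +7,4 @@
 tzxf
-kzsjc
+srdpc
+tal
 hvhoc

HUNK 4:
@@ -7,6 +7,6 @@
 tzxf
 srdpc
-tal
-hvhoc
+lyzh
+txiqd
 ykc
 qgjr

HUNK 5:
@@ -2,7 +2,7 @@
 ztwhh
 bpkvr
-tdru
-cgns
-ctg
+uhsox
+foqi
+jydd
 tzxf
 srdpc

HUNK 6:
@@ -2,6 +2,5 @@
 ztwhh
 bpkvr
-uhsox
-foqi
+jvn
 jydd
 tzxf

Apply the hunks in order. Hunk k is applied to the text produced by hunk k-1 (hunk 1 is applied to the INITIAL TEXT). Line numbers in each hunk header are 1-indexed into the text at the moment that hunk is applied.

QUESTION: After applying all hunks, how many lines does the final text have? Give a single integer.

Hunk 1: at line 6 remove [rxz] add [tzxf,jmvr,mxbjh] -> 12 lines: xxol ztwhh bpkvr tdru cgns ctg tzxf jmvr mxbjh xommq qgjr tsrl
Hunk 2: at line 6 remove [jmvr,mxbjh,xommq] add [kzsjc,hvhoc,ykc] -> 12 lines: xxol ztwhh bpkvr tdru cgns ctg tzxf kzsjc hvhoc ykc qgjr tsrl
Hunk 3: at line 7 remove [kzsjc] add [srdpc,tal] -> 13 lines: xxol ztwhh bpkvr tdru cgns ctg tzxf srdpc tal hvhoc ykc qgjr tsrl
Hunk 4: at line 7 remove [tal,hvhoc] add [lyzh,txiqd] -> 13 lines: xxol ztwhh bpkvr tdru cgns ctg tzxf srdpc lyzh txiqd ykc qgjr tsrl
Hunk 5: at line 2 remove [tdru,cgns,ctg] add [uhsox,foqi,jydd] -> 13 lines: xxol ztwhh bpkvr uhsox foqi jydd tzxf srdpc lyzh txiqd ykc qgjr tsrl
Hunk 6: at line 2 remove [uhsox,foqi] add [jvn] -> 12 lines: xxol ztwhh bpkvr jvn jydd tzxf srdpc lyzh txiqd ykc qgjr tsrl
Final line count: 12

Answer: 12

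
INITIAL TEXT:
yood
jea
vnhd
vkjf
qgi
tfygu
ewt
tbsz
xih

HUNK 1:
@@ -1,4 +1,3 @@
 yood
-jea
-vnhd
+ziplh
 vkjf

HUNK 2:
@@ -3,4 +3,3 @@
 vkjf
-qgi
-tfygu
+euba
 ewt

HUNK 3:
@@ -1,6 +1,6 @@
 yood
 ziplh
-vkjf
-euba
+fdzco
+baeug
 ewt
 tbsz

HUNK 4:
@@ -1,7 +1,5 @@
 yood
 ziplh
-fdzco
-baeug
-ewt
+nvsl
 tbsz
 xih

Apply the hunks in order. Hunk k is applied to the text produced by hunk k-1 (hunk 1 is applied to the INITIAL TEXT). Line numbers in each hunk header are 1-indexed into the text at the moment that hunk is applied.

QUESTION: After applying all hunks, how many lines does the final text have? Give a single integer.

Answer: 5

Derivation:
Hunk 1: at line 1 remove [jea,vnhd] add [ziplh] -> 8 lines: yood ziplh vkjf qgi tfygu ewt tbsz xih
Hunk 2: at line 3 remove [qgi,tfygu] add [euba] -> 7 lines: yood ziplh vkjf euba ewt tbsz xih
Hunk 3: at line 1 remove [vkjf,euba] add [fdzco,baeug] -> 7 lines: yood ziplh fdzco baeug ewt tbsz xih
Hunk 4: at line 1 remove [fdzco,baeug,ewt] add [nvsl] -> 5 lines: yood ziplh nvsl tbsz xih
Final line count: 5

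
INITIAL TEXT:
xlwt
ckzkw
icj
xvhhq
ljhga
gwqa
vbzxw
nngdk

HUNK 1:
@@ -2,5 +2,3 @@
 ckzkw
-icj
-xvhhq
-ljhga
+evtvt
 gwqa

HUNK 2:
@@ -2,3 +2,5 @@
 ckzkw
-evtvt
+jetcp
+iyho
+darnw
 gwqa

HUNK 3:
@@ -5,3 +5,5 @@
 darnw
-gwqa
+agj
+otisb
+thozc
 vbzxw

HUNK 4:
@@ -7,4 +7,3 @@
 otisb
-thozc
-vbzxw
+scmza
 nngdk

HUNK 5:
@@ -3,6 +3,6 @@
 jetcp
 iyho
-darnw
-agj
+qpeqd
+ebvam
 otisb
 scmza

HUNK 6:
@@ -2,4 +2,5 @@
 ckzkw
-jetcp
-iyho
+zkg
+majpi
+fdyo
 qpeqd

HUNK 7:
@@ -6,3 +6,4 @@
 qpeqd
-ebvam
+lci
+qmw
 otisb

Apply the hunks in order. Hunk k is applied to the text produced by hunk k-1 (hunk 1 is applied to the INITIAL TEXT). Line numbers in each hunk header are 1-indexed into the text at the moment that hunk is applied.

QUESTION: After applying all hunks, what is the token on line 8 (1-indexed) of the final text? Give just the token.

Hunk 1: at line 2 remove [icj,xvhhq,ljhga] add [evtvt] -> 6 lines: xlwt ckzkw evtvt gwqa vbzxw nngdk
Hunk 2: at line 2 remove [evtvt] add [jetcp,iyho,darnw] -> 8 lines: xlwt ckzkw jetcp iyho darnw gwqa vbzxw nngdk
Hunk 3: at line 5 remove [gwqa] add [agj,otisb,thozc] -> 10 lines: xlwt ckzkw jetcp iyho darnw agj otisb thozc vbzxw nngdk
Hunk 4: at line 7 remove [thozc,vbzxw] add [scmza] -> 9 lines: xlwt ckzkw jetcp iyho darnw agj otisb scmza nngdk
Hunk 5: at line 3 remove [darnw,agj] add [qpeqd,ebvam] -> 9 lines: xlwt ckzkw jetcp iyho qpeqd ebvam otisb scmza nngdk
Hunk 6: at line 2 remove [jetcp,iyho] add [zkg,majpi,fdyo] -> 10 lines: xlwt ckzkw zkg majpi fdyo qpeqd ebvam otisb scmza nngdk
Hunk 7: at line 6 remove [ebvam] add [lci,qmw] -> 11 lines: xlwt ckzkw zkg majpi fdyo qpeqd lci qmw otisb scmza nngdk
Final line 8: qmw

Answer: qmw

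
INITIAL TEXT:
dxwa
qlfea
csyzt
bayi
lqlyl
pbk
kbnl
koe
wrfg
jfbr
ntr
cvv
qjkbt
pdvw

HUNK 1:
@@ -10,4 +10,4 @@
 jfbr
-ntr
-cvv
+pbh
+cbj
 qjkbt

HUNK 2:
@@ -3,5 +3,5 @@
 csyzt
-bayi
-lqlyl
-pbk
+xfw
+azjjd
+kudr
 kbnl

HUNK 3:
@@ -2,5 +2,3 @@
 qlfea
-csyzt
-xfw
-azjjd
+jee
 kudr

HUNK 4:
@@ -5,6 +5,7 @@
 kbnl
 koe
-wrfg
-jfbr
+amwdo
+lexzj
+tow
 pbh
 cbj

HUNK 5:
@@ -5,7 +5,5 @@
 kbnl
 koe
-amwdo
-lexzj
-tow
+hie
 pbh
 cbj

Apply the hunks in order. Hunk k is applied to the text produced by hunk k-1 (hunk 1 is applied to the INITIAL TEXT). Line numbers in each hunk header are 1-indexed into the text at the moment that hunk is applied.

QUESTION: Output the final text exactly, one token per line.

Answer: dxwa
qlfea
jee
kudr
kbnl
koe
hie
pbh
cbj
qjkbt
pdvw

Derivation:
Hunk 1: at line 10 remove [ntr,cvv] add [pbh,cbj] -> 14 lines: dxwa qlfea csyzt bayi lqlyl pbk kbnl koe wrfg jfbr pbh cbj qjkbt pdvw
Hunk 2: at line 3 remove [bayi,lqlyl,pbk] add [xfw,azjjd,kudr] -> 14 lines: dxwa qlfea csyzt xfw azjjd kudr kbnl koe wrfg jfbr pbh cbj qjkbt pdvw
Hunk 3: at line 2 remove [csyzt,xfw,azjjd] add [jee] -> 12 lines: dxwa qlfea jee kudr kbnl koe wrfg jfbr pbh cbj qjkbt pdvw
Hunk 4: at line 5 remove [wrfg,jfbr] add [amwdo,lexzj,tow] -> 13 lines: dxwa qlfea jee kudr kbnl koe amwdo lexzj tow pbh cbj qjkbt pdvw
Hunk 5: at line 5 remove [amwdo,lexzj,tow] add [hie] -> 11 lines: dxwa qlfea jee kudr kbnl koe hie pbh cbj qjkbt pdvw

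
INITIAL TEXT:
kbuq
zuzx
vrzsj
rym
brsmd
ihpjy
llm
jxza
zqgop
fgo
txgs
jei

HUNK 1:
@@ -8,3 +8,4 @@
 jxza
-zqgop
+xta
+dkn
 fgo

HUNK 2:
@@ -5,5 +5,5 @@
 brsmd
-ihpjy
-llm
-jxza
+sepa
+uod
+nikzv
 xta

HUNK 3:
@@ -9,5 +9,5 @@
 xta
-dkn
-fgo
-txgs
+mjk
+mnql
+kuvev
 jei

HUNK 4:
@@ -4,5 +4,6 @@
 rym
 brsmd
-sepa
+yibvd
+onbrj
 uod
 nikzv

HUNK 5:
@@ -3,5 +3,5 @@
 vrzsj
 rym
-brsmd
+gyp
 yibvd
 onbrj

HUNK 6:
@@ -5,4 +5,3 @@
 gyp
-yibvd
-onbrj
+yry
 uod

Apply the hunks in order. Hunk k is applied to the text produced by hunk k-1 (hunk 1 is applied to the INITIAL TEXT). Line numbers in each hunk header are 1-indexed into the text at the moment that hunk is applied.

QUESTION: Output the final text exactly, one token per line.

Hunk 1: at line 8 remove [zqgop] add [xta,dkn] -> 13 lines: kbuq zuzx vrzsj rym brsmd ihpjy llm jxza xta dkn fgo txgs jei
Hunk 2: at line 5 remove [ihpjy,llm,jxza] add [sepa,uod,nikzv] -> 13 lines: kbuq zuzx vrzsj rym brsmd sepa uod nikzv xta dkn fgo txgs jei
Hunk 3: at line 9 remove [dkn,fgo,txgs] add [mjk,mnql,kuvev] -> 13 lines: kbuq zuzx vrzsj rym brsmd sepa uod nikzv xta mjk mnql kuvev jei
Hunk 4: at line 4 remove [sepa] add [yibvd,onbrj] -> 14 lines: kbuq zuzx vrzsj rym brsmd yibvd onbrj uod nikzv xta mjk mnql kuvev jei
Hunk 5: at line 3 remove [brsmd] add [gyp] -> 14 lines: kbuq zuzx vrzsj rym gyp yibvd onbrj uod nikzv xta mjk mnql kuvev jei
Hunk 6: at line 5 remove [yibvd,onbrj] add [yry] -> 13 lines: kbuq zuzx vrzsj rym gyp yry uod nikzv xta mjk mnql kuvev jei

Answer: kbuq
zuzx
vrzsj
rym
gyp
yry
uod
nikzv
xta
mjk
mnql
kuvev
jei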